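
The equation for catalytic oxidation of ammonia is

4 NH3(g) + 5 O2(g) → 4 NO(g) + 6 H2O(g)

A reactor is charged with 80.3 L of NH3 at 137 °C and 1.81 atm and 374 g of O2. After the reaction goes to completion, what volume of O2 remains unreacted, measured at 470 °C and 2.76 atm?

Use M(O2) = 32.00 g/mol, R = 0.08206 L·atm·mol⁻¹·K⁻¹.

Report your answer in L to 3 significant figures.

n(NH3) = PV/RT = (1.81 × 80.3) / (0.08206 × 410.15) = 4.318 mol
n(O2) = 374 / 32.00 = 11.69 mol
For 4.318 mol NH3, stoichiometry requires (5/4) × 4.318 = 5.397 mol O2; 11.69 mol is available, so NH3 is limiting.
n(O2) consumed = (5/4) × 4.318 = 5.397 mol; remaining = 11.69 − 5.397 = 6.293 mol
V(O2) = nRT/P = 6.293 × 0.08206 × 743.15 / 2.76 = 139.0 L

139 L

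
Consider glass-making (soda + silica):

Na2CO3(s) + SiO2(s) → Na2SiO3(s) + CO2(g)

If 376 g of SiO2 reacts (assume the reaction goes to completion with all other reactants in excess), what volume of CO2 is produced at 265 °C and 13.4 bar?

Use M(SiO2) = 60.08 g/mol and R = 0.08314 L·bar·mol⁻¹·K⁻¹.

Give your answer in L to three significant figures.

n(SiO2) = 376.0 / 60.08 = 6.258 mol
n(CO2) = (1/1) × 6.258 = 6.258 mol
V = nRT/P = 6.258 × 0.08314 × 538.15 / 13.4 = 20.90 L

20.9 L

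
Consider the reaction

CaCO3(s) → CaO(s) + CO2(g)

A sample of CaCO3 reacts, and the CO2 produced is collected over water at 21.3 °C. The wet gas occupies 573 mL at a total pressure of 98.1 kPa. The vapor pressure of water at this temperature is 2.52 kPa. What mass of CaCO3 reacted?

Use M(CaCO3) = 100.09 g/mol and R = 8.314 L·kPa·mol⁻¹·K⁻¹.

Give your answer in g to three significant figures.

P(CO2) = 98.1 − 2.52 = 95.58 kPa
n(CO2) = PV/RT = (95.58 × 0.5730) / (8.314 × 294.45) = 0.02237 mol
n(CaCO3) = (1/1) × 0.02237 = 0.02237 mol
m(CaCO3) = 0.02237 × 100.09 = 2.239 g

2.24 g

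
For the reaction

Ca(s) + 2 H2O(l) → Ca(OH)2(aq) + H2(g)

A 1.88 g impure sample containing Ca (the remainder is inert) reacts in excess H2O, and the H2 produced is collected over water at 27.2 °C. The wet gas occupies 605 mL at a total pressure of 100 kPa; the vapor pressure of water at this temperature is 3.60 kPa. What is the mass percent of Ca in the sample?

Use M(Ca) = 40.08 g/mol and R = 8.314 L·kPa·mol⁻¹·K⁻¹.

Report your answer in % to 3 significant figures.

49.8 %

P(H2) = 100 − 3.60 = 96.40 kPa
n(H2) = PV/RT = (96.40 × 0.6050) / (8.314 × 300.35) = 0.02336 mol
n(Ca) = (1/1) × 0.02336 = 0.02336 mol
m(Ca) = 0.02336 × 40.08 = 0.9363 g
%Ca = 0.9363 / 1.88 × 100 = 49.80%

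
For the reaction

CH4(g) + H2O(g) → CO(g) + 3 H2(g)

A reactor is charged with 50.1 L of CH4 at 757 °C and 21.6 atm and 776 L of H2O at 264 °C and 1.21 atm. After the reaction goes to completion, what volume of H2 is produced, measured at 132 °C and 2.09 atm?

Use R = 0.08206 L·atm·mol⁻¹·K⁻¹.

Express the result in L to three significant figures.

611 L

n(CH4) = PV/RT = (21.6 × 50.1) / (0.08206 × 1030.15) = 12.80 mol
n(H2O) = PV/RT = (1.21 × 776) / (0.08206 × 537.15) = 21.30 mol
For 12.80 mol CH4, stoichiometry requires (1/1) × 12.80 = 12.80 mol H2O; 21.30 mol is available, so CH4 is limiting.
n(H2) = (3/1) × 12.80 = 38.40 mol
V(H2) = nRT/P = 38.40 × 0.08206 × 405.15 / 2.09 = 610.8 L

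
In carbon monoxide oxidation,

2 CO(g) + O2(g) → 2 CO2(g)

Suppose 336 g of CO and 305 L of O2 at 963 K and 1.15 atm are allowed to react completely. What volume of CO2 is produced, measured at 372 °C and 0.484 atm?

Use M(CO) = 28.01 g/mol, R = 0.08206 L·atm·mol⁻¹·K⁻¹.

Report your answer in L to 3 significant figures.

n(CO) = 336 / 28.01 = 12.00 mol
n(O2) = PV/RT = (1.15 × 305) / (0.08206 × 963) = 4.439 mol
For 12.00 mol CO, stoichiometry requires (1/2) × 12.00 = 6.000 mol O2; 4.439 mol is available, so O2 is limiting.
n(CO2) = (2/1) × 4.439 = 8.878 mol
V(CO2) = nRT/P = 8.878 × 0.08206 × 645.15 / 0.484 = 971.1 L

971 L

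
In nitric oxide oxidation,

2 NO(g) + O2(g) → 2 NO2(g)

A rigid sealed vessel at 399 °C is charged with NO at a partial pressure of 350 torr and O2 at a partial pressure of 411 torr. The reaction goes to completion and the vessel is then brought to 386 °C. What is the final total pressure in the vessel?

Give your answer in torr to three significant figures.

575 torr

With V and T fixed, P_i ∝ n_i, so the mole ratios apply directly to partial pressures at 399 °C.
P(O2) required for 350 torr of NO = (1/2) × 350 = 175.0 torr; available 411 torr, so NO is limiting.
P(O2) remaining = 411 − (1/2) × 350 = 236.0 torr
P(gaseous products) = (2)/2 × 350 = 350.0 torr
P_total at 399 °C = 236.0 + 350.0 = 586.0 torr
Scaling to 386 °C: P = 586.0 × 659.15/672.15 = 574.7 torr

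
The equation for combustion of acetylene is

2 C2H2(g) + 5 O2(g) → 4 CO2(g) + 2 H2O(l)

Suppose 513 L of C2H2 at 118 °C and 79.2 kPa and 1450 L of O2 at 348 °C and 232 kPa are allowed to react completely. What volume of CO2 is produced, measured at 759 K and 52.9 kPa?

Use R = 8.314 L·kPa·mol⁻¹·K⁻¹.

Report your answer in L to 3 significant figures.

n(C2H2) = PV/RT = (79.2 × 513) / (8.314 × 391.15) = 12.49 mol
n(O2) = PV/RT = (232 × 1450) / (8.314 × 621.15) = 65.14 mol
For 12.49 mol C2H2, stoichiometry requires (5/2) × 12.49 = 31.23 mol O2; 65.14 mol is available, so C2H2 is limiting.
n(CO2) = (4/2) × 12.49 = 24.98 mol
V(CO2) = nRT/P = 24.98 × 8.314 × 759 / 52.9 = 2980 L

2980 L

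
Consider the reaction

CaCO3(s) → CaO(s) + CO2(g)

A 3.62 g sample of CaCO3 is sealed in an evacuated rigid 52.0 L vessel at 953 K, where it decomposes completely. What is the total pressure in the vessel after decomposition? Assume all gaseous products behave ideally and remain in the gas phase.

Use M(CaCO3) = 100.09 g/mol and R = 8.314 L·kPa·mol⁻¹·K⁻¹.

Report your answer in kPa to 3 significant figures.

5.51 kPa

n(CaCO3) = 3.62 / 100.09 = 0.03617 mol
n(gas produced) = (1/1) × 0.03617 = 0.03617 mol
P = nRT/V = 0.03617 × 8.314 × 953 / 52.0 = 5.511 kPa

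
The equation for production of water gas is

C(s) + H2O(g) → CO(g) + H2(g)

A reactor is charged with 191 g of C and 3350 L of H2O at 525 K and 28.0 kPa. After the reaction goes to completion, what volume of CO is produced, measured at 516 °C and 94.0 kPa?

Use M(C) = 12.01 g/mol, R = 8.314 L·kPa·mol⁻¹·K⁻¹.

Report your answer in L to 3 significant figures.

1110 L

n(C) = 191 / 12.01 = 15.90 mol
n(H2O) = PV/RT = (28.0 × 3350) / (8.314 × 525) = 21.49 mol
For 15.90 mol C, stoichiometry requires (1/1) × 15.90 = 15.90 mol H2O; 21.49 mol is available, so C is limiting.
n(CO) = (1/1) × 15.90 = 15.90 mol
V(CO) = nRT/P = 15.90 × 8.314 × 789.15 / 94.0 = 1110 L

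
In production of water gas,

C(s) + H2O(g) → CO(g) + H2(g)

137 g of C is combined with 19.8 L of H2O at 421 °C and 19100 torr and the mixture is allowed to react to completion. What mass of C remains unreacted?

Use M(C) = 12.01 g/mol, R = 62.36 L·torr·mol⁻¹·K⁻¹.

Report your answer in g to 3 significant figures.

n(C) = 137 / 12.01 = 11.41 mol
n(H2O) = PV/RT = (19100 × 19.8) / (62.36 × 694.15) = 8.737 mol
For 11.41 mol C, stoichiometry requires (1/1) × 11.41 = 11.41 mol H2O; 8.737 mol is available, so H2O is limiting.
n(C) consumed = (1/1) × 8.737 = 8.737 mol; remaining = 11.41 − 8.737 = 2.673 mol
m(C) = 2.673 × 12.01 = 32.10 g

32.1 g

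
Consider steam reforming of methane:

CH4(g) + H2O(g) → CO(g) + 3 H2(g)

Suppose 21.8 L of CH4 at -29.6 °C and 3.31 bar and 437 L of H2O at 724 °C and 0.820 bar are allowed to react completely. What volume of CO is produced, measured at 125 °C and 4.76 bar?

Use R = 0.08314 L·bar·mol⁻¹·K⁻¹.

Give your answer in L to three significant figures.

24.8 L

n(CH4) = PV/RT = (3.31 × 21.8) / (0.08314 × 243.55) = 3.564 mol
n(H2O) = PV/RT = (0.820 × 437) / (0.08314 × 997.15) = 4.322 mol
For 3.564 mol CH4, stoichiometry requires (1/1) × 3.564 = 3.564 mol H2O; 4.322 mol is available, so CH4 is limiting.
n(CO) = (1/1) × 3.564 = 3.564 mol
V(CO) = nRT/P = 3.564 × 0.08314 × 398.15 / 4.76 = 24.78 L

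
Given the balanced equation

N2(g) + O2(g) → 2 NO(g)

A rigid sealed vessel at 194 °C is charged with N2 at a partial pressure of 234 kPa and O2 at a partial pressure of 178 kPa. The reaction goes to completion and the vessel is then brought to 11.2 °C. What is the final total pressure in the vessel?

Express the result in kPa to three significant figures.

251 kPa

Because the vessel is rigid and T is held at 194 °C, work the stoichiometry in partial pressures (P_i = n_iRT/V).
P(O2) required for 234 kPa of N2 = (1/1) × 234 = 234.0 kPa; available 178 kPa, so O2 is limiting.
P(N2) remaining = 234 − (1/1) × 178 = 56.00 kPa
P(gaseous products) = (2)/1 × 178 = 356.0 kPa
P_total at 194 °C = 56.00 + 356.0 = 412.0 kPa
Scaling to 11.2 °C: P = 412.0 × 284.35/467.15 = 250.8 kPa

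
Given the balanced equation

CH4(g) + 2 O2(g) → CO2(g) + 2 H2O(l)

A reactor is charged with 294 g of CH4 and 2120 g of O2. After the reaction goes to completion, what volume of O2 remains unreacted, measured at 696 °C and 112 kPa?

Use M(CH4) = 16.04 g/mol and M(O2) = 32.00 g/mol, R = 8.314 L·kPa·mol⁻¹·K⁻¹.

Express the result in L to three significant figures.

n(CH4) = 294 / 16.04 = 18.33 mol
n(O2) = 2120 / 32.00 = 66.25 mol
For 18.33 mol CH4, stoichiometry requires (2/1) × 18.33 = 36.66 mol O2; 66.25 mol is available, so CH4 is limiting.
n(O2) consumed = (2/1) × 18.33 = 36.66 mol; remaining = 66.25 − 36.66 = 29.59 mol
V(O2) = nRT/P = 29.59 × 8.314 × 969.15 / 112 = 2129 L

2130 L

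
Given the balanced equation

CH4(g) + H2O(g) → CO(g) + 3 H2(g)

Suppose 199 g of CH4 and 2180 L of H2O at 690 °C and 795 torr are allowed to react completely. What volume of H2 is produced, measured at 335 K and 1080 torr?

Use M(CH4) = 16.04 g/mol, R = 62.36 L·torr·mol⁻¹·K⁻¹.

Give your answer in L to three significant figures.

n(CH4) = 199 / 16.04 = 12.41 mol
n(H2O) = PV/RT = (795 × 2180) / (62.36 × 963.15) = 28.86 mol
For 12.41 mol CH4, stoichiometry requires (1/1) × 12.41 = 12.41 mol H2O; 28.86 mol is available, so CH4 is limiting.
n(H2) = (3/1) × 12.41 = 37.23 mol
V(H2) = nRT/P = 37.23 × 62.36 × 335 / 1080 = 720.1 L

720 L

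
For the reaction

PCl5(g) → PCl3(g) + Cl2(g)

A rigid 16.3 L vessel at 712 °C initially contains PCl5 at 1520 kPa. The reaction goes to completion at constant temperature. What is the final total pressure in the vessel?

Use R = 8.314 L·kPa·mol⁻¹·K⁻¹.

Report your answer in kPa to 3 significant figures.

3040 kPa

At constant T and V, P ∝ n(gas): 1 mol gas → 2 mol gas.
P_final = (2/1) × 1520 = 3040 kPa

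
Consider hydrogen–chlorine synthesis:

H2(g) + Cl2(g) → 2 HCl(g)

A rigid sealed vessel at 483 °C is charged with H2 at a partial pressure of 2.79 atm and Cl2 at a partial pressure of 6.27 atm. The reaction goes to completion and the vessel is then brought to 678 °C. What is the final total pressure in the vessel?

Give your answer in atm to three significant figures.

11.4 atm

With V and T fixed, P_i ∝ n_i, so the mole ratios apply directly to partial pressures at 483 °C.
P(Cl2) required for 2.79 atm of H2 = (1/1) × 2.79 = 2.790 atm; available 6.27 atm, so H2 is limiting.
P(Cl2) remaining = 6.27 − (1/1) × 2.79 = 3.480 atm
P(gaseous products) = (2)/1 × 2.79 = 5.580 atm
P_total at 483 °C = 3.480 + 5.580 = 9.060 atm
Scaling to 678 °C: P = 9.060 × 951.15/756.15 = 11.40 atm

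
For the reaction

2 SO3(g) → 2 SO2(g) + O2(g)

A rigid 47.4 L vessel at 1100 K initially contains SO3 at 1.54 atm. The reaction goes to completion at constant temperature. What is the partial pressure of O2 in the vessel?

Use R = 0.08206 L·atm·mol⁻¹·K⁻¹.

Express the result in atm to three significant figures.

0.770 atm

n(SO3)₀ = PV/RT = (1.54 × 47.4) / (0.08206 × 1100) = 0.8087 mol
n(O2) = (1/2) × 0.8087 = 0.4043 mol
P(O2) = nRT/V = 0.4043 × 0.08206 × 1100 / 47.4 = 0.7699 atm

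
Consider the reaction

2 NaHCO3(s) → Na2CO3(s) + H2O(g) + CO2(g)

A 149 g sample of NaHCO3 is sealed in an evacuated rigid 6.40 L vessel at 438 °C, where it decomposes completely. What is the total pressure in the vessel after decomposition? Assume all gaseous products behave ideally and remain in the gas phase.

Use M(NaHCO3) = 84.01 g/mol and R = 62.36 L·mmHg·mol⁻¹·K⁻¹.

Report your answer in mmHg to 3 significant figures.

n(NaHCO3) = 149 / 84.01 = 1.774 mol
n(gas produced) = (2/2) × 1.774 = 1.774 mol
P = nRT/V = 1.774 × 62.36 × 711.15 / 6.40 = 12290 mmHg

12300 mmHg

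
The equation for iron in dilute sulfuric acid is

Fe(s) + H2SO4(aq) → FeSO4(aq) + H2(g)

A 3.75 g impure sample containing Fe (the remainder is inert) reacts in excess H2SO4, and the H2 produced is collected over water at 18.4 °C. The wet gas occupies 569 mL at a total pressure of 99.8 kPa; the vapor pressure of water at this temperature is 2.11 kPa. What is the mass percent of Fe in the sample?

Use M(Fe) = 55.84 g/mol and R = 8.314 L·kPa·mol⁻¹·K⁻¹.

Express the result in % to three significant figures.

P(H2) = 99.8 − 2.11 = 97.69 kPa
n(H2) = PV/RT = (97.69 × 0.5690) / (8.314 × 291.55) = 0.02293 mol
n(Fe) = (1/1) × 0.02293 = 0.02293 mol
m(Fe) = 0.02293 × 55.84 = 1.280 g
%Fe = 1.280 / 3.75 × 100 = 34.13%

34.1 %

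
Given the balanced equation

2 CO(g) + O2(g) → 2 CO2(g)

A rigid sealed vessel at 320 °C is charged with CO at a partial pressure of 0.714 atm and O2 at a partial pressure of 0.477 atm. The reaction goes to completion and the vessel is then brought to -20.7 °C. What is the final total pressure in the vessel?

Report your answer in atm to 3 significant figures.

0.355 atm

Because the vessel is rigid and T is held at 320 °C, work the stoichiometry in partial pressures (P_i = n_iRT/V).
P(O2) required for 0.714 atm of CO = (1/2) × 0.714 = 0.3570 atm; available 0.477 atm, so CO is limiting.
P(O2) remaining = 0.477 − (1/2) × 0.714 = 0.1200 atm
P(gaseous products) = (2)/2 × 0.714 = 0.7140 atm
P_total at 320 °C = 0.1200 + 0.7140 = 0.8340 atm
Scaling to -20.7 °C: P = 0.8340 × 252.45/593.15 = 0.3550 atm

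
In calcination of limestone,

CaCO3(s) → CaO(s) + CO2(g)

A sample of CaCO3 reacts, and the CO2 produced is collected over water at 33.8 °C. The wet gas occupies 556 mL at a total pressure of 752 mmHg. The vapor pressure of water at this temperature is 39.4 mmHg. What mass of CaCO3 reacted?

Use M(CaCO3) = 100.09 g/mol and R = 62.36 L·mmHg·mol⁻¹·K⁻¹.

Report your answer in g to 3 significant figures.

P(CO2) = 752 − 39.4 = 712.6 mmHg
n(CO2) = PV/RT = (712.6 × 0.5560) / (62.36 × 306.95) = 0.02070 mol
n(CaCO3) = (1/1) × 0.02070 = 0.02070 mol
m(CaCO3) = 0.02070 × 100.09 = 2.072 g

2.07 g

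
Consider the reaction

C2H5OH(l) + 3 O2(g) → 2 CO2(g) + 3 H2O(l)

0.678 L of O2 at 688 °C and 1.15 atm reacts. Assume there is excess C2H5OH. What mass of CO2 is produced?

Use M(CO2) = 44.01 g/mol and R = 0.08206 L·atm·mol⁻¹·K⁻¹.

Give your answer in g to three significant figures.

0.290 g

n(O2) = PV/RT = (1.15 × 0.678) / (0.08206 × 961.15) = 0.009886 mol
n(CO2) = (2/3) × 0.009886 = 0.006591 mol
m(CO2) = 0.006591 × 44.01 = 0.2901 g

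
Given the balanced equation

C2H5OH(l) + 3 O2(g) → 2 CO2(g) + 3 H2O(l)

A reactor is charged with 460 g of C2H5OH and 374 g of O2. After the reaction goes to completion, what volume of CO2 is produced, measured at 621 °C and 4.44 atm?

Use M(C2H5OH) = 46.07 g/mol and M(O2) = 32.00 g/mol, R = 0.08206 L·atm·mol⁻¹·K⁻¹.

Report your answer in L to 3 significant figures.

129 L

n(C2H5OH) = 460 / 46.07 = 9.985 mol
n(O2) = 374 / 32.00 = 11.69 mol
For 9.985 mol C2H5OH, stoichiometry requires (3/1) × 9.985 = 29.95 mol O2; 11.69 mol is available, so O2 is limiting.
n(CO2) = (2/3) × 11.69 = 7.793 mol
V(CO2) = nRT/P = 7.793 × 0.08206 × 894.15 / 4.44 = 128.8 L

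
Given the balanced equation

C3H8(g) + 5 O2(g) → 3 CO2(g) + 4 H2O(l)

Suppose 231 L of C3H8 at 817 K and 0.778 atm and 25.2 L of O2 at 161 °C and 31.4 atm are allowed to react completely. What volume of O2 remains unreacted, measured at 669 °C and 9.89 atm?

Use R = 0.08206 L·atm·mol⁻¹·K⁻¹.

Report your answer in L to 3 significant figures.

n(C3H8) = PV/RT = (0.778 × 231) / (0.08206 × 817) = 2.681 mol
n(O2) = PV/RT = (31.4 × 25.2) / (0.08206 × 434.15) = 22.21 mol
For 2.681 mol C3H8, stoichiometry requires (5/1) × 2.681 = 13.41 mol O2; 22.21 mol is available, so C3H8 is limiting.
n(O2) consumed = (5/1) × 2.681 = 13.41 mol; remaining = 22.21 − 13.41 = 8.800 mol
V(O2) = nRT/P = 8.800 × 0.08206 × 942.15 / 9.89 = 68.79 L

68.8 L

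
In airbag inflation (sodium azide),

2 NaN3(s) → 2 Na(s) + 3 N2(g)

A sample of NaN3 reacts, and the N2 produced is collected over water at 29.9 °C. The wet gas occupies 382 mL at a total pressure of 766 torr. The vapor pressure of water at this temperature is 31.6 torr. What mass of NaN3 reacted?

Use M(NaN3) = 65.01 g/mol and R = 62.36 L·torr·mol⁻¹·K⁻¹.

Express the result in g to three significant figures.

P(N2) = 766 − 31.6 = 734.4 torr
n(N2) = PV/RT = (734.4 × 0.3820) / (62.36 × 303.05) = 0.01484 mol
n(NaN3) = (2/3) × 0.01484 = 0.009893 mol
m(NaN3) = 0.009893 × 65.01 = 0.6431 g

0.643 g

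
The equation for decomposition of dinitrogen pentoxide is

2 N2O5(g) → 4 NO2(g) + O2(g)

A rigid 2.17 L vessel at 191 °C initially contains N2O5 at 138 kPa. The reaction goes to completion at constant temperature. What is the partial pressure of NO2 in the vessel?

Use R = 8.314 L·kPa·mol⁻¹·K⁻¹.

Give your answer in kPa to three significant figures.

n(N2O5)₀ = PV/RT = (138 × 2.17) / (8.314 × 464.15) = 0.07760 mol
n(NO2) = (4/2) × 0.07760 = 0.1552 mol
P(NO2) = nRT/V = 0.1552 × 8.314 × 464.15 / 2.17 = 276.0 kPa

276 kPa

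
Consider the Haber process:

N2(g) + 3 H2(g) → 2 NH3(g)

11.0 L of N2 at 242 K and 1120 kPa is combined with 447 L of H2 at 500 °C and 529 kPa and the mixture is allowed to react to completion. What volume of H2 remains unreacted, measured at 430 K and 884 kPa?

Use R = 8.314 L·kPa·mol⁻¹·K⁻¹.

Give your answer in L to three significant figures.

74.5 L

n(N2) = PV/RT = (1120 × 11.0) / (8.314 × 242) = 6.123 mol
n(H2) = PV/RT = (529 × 447) / (8.314 × 773.15) = 36.79 mol
For 6.123 mol N2, stoichiometry requires (3/1) × 6.123 = 18.37 mol H2; 36.79 mol is available, so N2 is limiting.
n(H2) consumed = (3/1) × 6.123 = 18.37 mol; remaining = 36.79 − 18.37 = 18.42 mol
V(H2) = nRT/P = 18.42 × 8.314 × 430 / 884 = 74.49 L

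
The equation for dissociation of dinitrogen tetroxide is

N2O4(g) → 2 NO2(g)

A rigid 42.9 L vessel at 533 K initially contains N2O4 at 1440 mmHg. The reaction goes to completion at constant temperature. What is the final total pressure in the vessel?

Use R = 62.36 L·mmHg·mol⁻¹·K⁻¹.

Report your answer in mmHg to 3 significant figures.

2880 mmHg

Rigid vessel, constant T ⇒ P scales with total gas moles (1 → 2).
P_final = (2/1) × 1440 = 2880 mmHg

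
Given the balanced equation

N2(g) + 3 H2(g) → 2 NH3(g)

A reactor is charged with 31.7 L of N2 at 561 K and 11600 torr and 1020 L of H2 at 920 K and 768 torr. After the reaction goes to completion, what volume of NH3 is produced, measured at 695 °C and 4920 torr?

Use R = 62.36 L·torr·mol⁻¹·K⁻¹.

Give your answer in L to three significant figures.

112 L

n(N2) = PV/RT = (11600 × 31.7) / (62.36 × 561) = 10.51 mol
n(H2) = PV/RT = (768 × 1020) / (62.36 × 920) = 13.65 mol
For 10.51 mol N2, stoichiometry requires (3/1) × 10.51 = 31.53 mol H2; 13.65 mol is available, so H2 is limiting.
n(NH3) = (2/3) × 13.65 = 9.100 mol
V(NH3) = nRT/P = 9.100 × 62.36 × 968.15 / 4920 = 111.7 L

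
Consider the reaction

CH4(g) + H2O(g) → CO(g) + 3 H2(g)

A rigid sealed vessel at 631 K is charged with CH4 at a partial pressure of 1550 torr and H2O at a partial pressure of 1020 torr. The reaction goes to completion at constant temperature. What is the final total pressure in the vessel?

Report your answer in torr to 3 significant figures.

4610 torr

With V and T fixed, P_i ∝ n_i, so the mole ratios apply directly to partial pressures at 631 K.
P(H2O) required for 1550 torr of CH4 = (1/1) × 1550 = 1550 torr; available 1020 torr, so H2O is limiting.
P(CH4) remaining = 1550 − (1/1) × 1020 = 530.0 torr
P(gaseous products) = (1+3)/1 × 1020 = 4080 torr
P_total at 631 K = 530.0 + 4080 = 4610 torr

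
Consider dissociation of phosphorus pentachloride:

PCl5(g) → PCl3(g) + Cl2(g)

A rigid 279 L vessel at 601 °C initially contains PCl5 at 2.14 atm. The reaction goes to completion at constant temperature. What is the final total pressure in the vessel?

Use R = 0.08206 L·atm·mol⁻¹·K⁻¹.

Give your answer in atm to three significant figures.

Since T and V are fixed, P_final/P_initial = n_final/n_initial = 2/1.
P_final = (2/1) × 2.14 = 4.280 atm

4.28 atm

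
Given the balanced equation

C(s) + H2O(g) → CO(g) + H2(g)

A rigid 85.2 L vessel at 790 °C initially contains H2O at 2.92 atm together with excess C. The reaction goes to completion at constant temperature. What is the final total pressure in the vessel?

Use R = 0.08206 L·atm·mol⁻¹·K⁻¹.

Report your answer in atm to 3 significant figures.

Rigid vessel, constant T ⇒ P scales with total gas moles (1 → 2).
P_final = (2/1) × 2.92 = 5.840 atm

5.84 atm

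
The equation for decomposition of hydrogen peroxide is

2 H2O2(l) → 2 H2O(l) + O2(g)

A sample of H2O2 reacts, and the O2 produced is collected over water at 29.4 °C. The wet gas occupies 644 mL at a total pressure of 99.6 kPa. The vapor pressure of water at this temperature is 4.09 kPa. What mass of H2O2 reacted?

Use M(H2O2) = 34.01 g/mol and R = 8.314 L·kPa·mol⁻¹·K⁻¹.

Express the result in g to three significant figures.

P(O2) = 99.6 − 4.09 = 95.51 kPa
n(O2) = PV/RT = (95.51 × 0.6440) / (8.314 × 302.55) = 0.02445 mol
n(H2O2) = (2/1) × 0.02445 = 0.04890 mol
m(H2O2) = 0.04890 × 34.01 = 1.663 g

1.66 g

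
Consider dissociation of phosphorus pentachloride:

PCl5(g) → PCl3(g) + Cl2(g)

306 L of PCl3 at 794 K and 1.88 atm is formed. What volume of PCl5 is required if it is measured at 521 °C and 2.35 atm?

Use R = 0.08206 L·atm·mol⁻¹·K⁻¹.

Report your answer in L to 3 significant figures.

n(PCl3) = PV/RT = (1.88 × 306) / (0.08206 × 794) = 8.829 mol
n(PCl5) = (1/1) × 8.829 = 8.829 mol
V = nRT/P = 8.829 × 0.08206 × 794.15 / 2.35 = 244.8 L

245 L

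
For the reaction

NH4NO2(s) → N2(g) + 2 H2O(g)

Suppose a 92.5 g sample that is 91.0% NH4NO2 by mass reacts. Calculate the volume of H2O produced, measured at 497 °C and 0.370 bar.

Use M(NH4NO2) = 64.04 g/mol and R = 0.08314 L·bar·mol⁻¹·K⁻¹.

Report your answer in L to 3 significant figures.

mass of NH4NO2 = 92.5 × 91.0/100 = 84.17 g
n(NH4NO2) = 84.17 / 64.04 = 1.314 mol
n(H2O) = (2/1) × 1.314 = 2.628 mol
V = nRT/P = 2.628 × 0.08314 × 770.15 / 0.370 = 454.8 L

455 L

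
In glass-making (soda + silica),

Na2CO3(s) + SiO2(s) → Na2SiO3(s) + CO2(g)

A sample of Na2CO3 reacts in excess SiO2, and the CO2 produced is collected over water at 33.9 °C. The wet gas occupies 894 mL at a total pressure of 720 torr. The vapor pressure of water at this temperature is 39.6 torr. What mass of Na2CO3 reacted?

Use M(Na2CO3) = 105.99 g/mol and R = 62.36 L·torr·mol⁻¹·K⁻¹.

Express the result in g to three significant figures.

P(CO2) = 720 − 39.6 = 680.4 torr
n(CO2) = PV/RT = (680.4 × 0.8940) / (62.36 × 307.05) = 0.03177 mol
n(Na2CO3) = (1/1) × 0.03177 = 0.03177 mol
m(Na2CO3) = 0.03177 × 105.99 = 3.367 g

3.37 g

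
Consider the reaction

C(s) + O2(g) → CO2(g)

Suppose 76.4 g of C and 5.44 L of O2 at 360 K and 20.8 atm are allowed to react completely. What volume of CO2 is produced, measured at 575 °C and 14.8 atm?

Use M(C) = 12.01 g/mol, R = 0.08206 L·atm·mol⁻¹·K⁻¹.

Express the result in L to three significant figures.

18.0 L

n(C) = 76.4 / 12.01 = 6.361 mol
n(O2) = PV/RT = (20.8 × 5.44) / (0.08206 × 360) = 3.830 mol
For 6.361 mol C, stoichiometry requires (1/1) × 6.361 = 6.361 mol O2; 3.830 mol is available, so O2 is limiting.
n(CO2) = (1/1) × 3.830 = 3.830 mol
V(CO2) = nRT/P = 3.830 × 0.08206 × 848.15 / 14.8 = 18.01 L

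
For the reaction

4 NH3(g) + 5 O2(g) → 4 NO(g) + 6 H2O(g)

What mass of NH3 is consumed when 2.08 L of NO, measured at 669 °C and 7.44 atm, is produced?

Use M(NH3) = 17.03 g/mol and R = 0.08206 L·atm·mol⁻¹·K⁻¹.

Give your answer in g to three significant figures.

n(NO) = PV/RT = (7.44 × 2.08) / (0.08206 × 942.15) = 0.2002 mol
n(NH3) = (4/4) × 0.2002 = 0.2002 mol
m(NH3) = 0.2002 × 17.03 = 3.409 g

3.41 g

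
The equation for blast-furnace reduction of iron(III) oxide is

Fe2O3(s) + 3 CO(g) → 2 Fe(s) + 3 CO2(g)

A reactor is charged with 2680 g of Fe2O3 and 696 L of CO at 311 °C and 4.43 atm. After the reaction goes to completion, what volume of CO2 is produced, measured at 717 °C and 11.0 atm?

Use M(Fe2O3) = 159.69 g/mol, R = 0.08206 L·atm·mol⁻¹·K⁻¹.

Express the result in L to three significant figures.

372 L

n(Fe2O3) = 2680 / 159.69 = 16.78 mol
n(CO) = PV/RT = (4.43 × 696) / (0.08206 × 584.15) = 64.32 mol
For 16.78 mol Fe2O3, stoichiometry requires (3/1) × 16.78 = 50.34 mol CO; 64.32 mol is available, so Fe2O3 is limiting.
n(CO2) = (3/1) × 16.78 = 50.34 mol
V(CO2) = nRT/P = 50.34 × 0.08206 × 990.15 / 11.0 = 371.8 L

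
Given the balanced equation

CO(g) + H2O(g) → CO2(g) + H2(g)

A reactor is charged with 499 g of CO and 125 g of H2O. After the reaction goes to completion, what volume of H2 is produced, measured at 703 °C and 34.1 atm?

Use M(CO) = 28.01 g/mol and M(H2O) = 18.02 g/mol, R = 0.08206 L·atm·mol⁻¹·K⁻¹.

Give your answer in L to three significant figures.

n(CO) = 499 / 28.01 = 17.82 mol
n(H2O) = 125 / 18.02 = 6.937 mol
For 17.82 mol CO, stoichiometry requires (1/1) × 17.82 = 17.82 mol H2O; 6.937 mol is available, so H2O is limiting.
n(H2) = (1/1) × 6.937 = 6.937 mol
V(H2) = nRT/P = 6.937 × 0.08206 × 976.15 / 34.1 = 16.30 L

16.3 L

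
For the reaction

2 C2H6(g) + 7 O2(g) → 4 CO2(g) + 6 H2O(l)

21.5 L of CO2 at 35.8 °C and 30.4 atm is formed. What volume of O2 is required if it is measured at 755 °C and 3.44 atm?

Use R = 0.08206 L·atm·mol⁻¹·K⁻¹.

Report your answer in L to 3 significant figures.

1110 L

n(CO2) = PV/RT = (30.4 × 21.5) / (0.08206 × 308.95) = 25.78 mol
n(O2) = (7/4) × 25.78 = 45.12 mol
V = nRT/P = 45.12 × 0.08206 × 1028.15 / 3.44 = 1107 L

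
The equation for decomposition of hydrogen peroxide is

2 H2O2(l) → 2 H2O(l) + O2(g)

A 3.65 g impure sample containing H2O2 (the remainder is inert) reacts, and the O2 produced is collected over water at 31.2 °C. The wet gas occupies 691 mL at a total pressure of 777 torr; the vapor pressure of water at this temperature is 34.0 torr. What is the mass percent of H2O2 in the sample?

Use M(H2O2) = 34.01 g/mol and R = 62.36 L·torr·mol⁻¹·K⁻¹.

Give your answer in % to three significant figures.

50.4 %

P(O2) = 777 − 34.0 = 743.0 torr
n(O2) = PV/RT = (743.0 × 0.6910) / (62.36 × 304.35) = 0.02705 mol
n(H2O2) = (2/1) × 0.02705 = 0.05410 mol
m(H2O2) = 0.05410 × 34.01 = 1.840 g
%H2O2 = 1.840 / 3.65 × 100 = 50.41%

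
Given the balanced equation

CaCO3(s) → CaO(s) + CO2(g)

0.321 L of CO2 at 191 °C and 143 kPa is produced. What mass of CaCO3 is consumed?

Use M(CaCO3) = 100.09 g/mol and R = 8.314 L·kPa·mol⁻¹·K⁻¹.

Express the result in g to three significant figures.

1.19 g

n(CO2) = PV/RT = (143 × 0.321) / (8.314 × 464.15) = 0.01190 mol
n(CaCO3) = (1/1) × 0.01190 = 0.01190 mol
m(CaCO3) = 0.01190 × 100.09 = 1.191 g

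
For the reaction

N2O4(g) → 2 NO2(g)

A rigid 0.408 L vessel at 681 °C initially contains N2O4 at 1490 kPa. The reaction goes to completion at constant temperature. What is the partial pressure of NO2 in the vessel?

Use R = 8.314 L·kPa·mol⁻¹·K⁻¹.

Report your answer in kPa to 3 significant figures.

2980 kPa

n(N2O4)₀ = PV/RT = (1490 × 0.408) / (8.314 × 954.15) = 0.07663 mol
n(NO2) = (2/1) × 0.07663 = 0.1533 mol
P(NO2) = nRT/V = 0.1533 × 8.314 × 954.15 / 0.408 = 2981 kPa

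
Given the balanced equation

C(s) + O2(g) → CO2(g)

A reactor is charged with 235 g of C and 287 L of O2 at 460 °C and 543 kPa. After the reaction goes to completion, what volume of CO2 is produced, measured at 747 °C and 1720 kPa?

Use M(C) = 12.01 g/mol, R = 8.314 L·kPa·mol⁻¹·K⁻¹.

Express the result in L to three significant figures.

n(C) = 235 / 12.01 = 19.57 mol
n(O2) = PV/RT = (543 × 287) / (8.314 × 733.15) = 25.57 mol
For 19.57 mol C, stoichiometry requires (1/1) × 19.57 = 19.57 mol O2; 25.57 mol is available, so C is limiting.
n(CO2) = (1/1) × 19.57 = 19.57 mol
V(CO2) = nRT/P = 19.57 × 8.314 × 1020.15 / 1720 = 96.50 L

96.5 L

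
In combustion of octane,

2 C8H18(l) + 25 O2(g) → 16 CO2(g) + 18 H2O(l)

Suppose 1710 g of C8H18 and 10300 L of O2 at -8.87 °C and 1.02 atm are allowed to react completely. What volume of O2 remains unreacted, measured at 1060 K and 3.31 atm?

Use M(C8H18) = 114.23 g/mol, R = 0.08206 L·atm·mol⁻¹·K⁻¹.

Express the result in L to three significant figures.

n(C8H18) = 1710 / 114.23 = 14.97 mol
n(O2) = PV/RT = (1.02 × 10300) / (0.08206 × 264.28) = 484.4 mol
For 14.97 mol C8H18, stoichiometry requires (25/2) × 14.97 = 187.1 mol O2; 484.4 mol is available, so C8H18 is limiting.
n(O2) consumed = (25/2) × 14.97 = 187.1 mol; remaining = 484.4 − 187.1 = 297.3 mol
V(O2) = nRT/P = 297.3 × 0.08206 × 1060 / 3.31 = 7813 L

7810 L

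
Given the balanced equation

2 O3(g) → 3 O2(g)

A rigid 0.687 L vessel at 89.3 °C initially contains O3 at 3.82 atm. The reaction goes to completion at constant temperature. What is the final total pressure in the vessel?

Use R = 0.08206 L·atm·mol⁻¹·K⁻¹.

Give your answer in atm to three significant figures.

5.73 atm

Rigid vessel, constant T ⇒ P scales with total gas moles (2 → 3).
P_final = (3/2) × 3.82 = 5.730 atm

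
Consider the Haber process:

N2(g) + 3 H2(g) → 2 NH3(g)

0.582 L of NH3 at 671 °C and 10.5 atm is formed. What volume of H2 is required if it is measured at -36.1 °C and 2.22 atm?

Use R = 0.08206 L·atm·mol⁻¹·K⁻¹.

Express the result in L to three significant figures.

n(NH3) = PV/RT = (10.5 × 0.582) / (0.08206 × 944.15) = 0.07888 mol
n(H2) = (3/2) × 0.07888 = 0.1183 mol
V = nRT/P = 0.1183 × 0.08206 × 237.05 / 2.22 = 1.037 L

1.04 L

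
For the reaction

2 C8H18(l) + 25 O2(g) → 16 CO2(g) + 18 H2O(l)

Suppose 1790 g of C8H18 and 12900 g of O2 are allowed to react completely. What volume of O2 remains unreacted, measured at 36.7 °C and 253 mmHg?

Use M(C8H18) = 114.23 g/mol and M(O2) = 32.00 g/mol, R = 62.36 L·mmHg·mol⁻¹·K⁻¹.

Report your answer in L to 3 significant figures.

15800 L

n(C8H18) = 1790 / 114.23 = 15.67 mol
n(O2) = 12900 / 32.00 = 403.1 mol
For 15.67 mol C8H18, stoichiometry requires (25/2) × 15.67 = 195.9 mol O2; 403.1 mol is available, so C8H18 is limiting.
n(O2) consumed = (25/2) × 15.67 = 195.9 mol; remaining = 403.1 − 195.9 = 207.2 mol
V(O2) = nRT/P = 207.2 × 62.36 × 309.85 / 253 = 15820 L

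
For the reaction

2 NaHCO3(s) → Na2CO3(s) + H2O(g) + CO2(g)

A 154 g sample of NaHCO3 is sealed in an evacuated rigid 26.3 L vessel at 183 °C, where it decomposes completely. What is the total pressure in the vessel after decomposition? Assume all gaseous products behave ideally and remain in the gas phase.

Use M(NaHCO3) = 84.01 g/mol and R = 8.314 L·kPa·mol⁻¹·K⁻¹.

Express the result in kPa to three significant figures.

n(NaHCO3) = 154 / 84.01 = 1.833 mol
n(gas produced) = (2/2) × 1.833 = 1.833 mol
P = nRT/V = 1.833 × 8.314 × 456.15 / 26.3 = 264.3 kPa

264 kPa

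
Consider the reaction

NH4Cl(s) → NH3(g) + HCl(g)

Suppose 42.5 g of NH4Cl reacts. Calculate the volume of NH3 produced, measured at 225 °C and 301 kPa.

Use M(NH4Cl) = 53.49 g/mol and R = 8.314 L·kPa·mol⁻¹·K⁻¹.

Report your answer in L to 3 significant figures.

n(NH4Cl) = 42.50 / 53.49 = 0.7945 mol
n(NH3) = (1/1) × 0.7945 = 0.7945 mol
V = nRT/P = 0.7945 × 8.314 × 498.15 / 301 = 10.93 L

10.9 L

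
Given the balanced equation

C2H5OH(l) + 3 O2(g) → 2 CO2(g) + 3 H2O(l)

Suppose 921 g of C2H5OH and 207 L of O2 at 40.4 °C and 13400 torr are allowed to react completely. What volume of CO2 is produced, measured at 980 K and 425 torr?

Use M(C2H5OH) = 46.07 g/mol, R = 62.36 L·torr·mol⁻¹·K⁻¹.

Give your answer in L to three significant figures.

5750 L

n(C2H5OH) = 921 / 46.07 = 19.99 mol
n(O2) = PV/RT = (13400 × 207) / (62.36 × 313.55) = 141.9 mol
For 19.99 mol C2H5OH, stoichiometry requires (3/1) × 19.99 = 59.97 mol O2; 141.9 mol is available, so C2H5OH is limiting.
n(CO2) = (2/1) × 19.99 = 39.98 mol
V(CO2) = nRT/P = 39.98 × 62.36 × 980 / 425 = 5749 L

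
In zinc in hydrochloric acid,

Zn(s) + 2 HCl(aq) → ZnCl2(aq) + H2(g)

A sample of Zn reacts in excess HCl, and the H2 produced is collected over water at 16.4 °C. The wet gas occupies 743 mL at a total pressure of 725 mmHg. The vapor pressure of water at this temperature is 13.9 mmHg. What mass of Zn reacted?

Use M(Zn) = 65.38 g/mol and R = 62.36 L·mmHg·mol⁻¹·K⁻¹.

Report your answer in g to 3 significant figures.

P(H2) = 725 − 13.9 = 711.1 mmHg
n(H2) = PV/RT = (711.1 × 0.7430) / (62.36 × 289.55) = 0.02926 mol
n(Zn) = (1/1) × 0.02926 = 0.02926 mol
m(Zn) = 0.02926 × 65.38 = 1.913 g

1.91 g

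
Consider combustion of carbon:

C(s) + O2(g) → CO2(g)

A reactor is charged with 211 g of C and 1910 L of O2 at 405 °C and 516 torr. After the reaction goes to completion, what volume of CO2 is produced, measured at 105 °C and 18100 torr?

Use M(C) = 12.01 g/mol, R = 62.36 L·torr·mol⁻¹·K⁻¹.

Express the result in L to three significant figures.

n(C) = 211 / 12.01 = 17.57 mol
n(O2) = PV/RT = (516 × 1910) / (62.36 × 678.15) = 23.31 mol
For 17.57 mol C, stoichiometry requires (1/1) × 17.57 = 17.57 mol O2; 23.31 mol is available, so C is limiting.
n(CO2) = (1/1) × 17.57 = 17.57 mol
V(CO2) = nRT/P = 17.57 × 62.36 × 378.15 / 18100 = 22.89 L

22.9 L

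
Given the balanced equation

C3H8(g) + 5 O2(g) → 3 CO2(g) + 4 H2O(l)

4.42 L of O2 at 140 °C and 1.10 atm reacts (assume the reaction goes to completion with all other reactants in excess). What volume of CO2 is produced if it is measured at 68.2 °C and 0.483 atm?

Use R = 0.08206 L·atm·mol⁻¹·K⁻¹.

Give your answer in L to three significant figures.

n(O2) = PV/RT = (1.10 × 4.42) / (0.08206 × 413.15) = 0.1434 mol
n(CO2) = (3/5) × 0.1434 = 0.08604 mol
V = nRT/P = 0.08604 × 0.08206 × 341.35 / 0.483 = 4.990 L

4.99 L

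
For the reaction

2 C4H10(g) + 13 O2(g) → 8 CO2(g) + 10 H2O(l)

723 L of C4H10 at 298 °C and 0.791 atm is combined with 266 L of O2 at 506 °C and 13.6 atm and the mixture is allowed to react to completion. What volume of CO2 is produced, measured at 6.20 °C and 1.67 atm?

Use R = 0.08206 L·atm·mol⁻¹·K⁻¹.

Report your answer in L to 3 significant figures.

n(C4H10) = PV/RT = (0.791 × 723) / (0.08206 × 571.15) = 12.20 mol
n(O2) = PV/RT = (13.6 × 266) / (0.08206 × 779.15) = 56.58 mol
For 12.20 mol C4H10, stoichiometry requires (13/2) × 12.20 = 79.30 mol O2; 56.58 mol is available, so O2 is limiting.
n(CO2) = (8/13) × 56.58 = 34.82 mol
V(CO2) = nRT/P = 34.82 × 0.08206 × 279.35 / 1.67 = 478.0 L

478 L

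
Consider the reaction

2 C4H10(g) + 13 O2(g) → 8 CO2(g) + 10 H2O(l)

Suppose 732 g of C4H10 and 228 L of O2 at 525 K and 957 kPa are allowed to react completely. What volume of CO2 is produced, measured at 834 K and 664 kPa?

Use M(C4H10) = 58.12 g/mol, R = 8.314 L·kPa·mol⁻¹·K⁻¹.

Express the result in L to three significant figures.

321 L

n(C4H10) = 732 / 58.12 = 12.59 mol
n(O2) = PV/RT = (957 × 228) / (8.314 × 525) = 49.99 mol
For 12.59 mol C4H10, stoichiometry requires (13/2) × 12.59 = 81.83 mol O2; 49.99 mol is available, so O2 is limiting.
n(CO2) = (8/13) × 49.99 = 30.76 mol
V(CO2) = nRT/P = 30.76 × 8.314 × 834 / 664 = 321.2 L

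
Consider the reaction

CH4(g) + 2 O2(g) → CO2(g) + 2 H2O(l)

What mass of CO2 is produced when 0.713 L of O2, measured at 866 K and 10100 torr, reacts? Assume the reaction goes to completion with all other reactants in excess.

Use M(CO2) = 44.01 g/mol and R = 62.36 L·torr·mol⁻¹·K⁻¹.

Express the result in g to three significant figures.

2.93 g

n(O2) = PV/RT = (10100 × 0.713) / (62.36 × 866) = 0.1333 mol
n(CO2) = (1/2) × 0.1333 = 0.06665 mol
m(CO2) = 0.06665 × 44.01 = 2.933 g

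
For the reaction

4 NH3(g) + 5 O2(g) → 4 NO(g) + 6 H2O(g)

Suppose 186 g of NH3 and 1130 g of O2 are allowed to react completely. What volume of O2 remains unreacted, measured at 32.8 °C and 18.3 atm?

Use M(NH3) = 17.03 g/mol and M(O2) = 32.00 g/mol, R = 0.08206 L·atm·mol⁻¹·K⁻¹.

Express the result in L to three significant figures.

29.7 L

n(NH3) = 186 / 17.03 = 10.92 mol
n(O2) = 1130 / 32.00 = 35.31 mol
For 10.92 mol NH3, stoichiometry requires (5/4) × 10.92 = 13.65 mol O2; 35.31 mol is available, so NH3 is limiting.
n(O2) consumed = (5/4) × 10.92 = 13.65 mol; remaining = 35.31 − 13.65 = 21.66 mol
V(O2) = nRT/P = 21.66 × 0.08206 × 305.95 / 18.3 = 29.72 L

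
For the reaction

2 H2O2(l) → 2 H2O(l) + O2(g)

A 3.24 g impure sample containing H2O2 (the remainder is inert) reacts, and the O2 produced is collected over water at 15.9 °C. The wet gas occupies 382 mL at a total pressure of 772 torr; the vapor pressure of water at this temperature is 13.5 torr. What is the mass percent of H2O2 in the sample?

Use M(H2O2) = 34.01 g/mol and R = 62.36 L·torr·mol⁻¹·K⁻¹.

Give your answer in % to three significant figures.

P(O2) = 772 − 13.5 = 758.5 torr
n(O2) = PV/RT = (758.5 × 0.3820) / (62.36 × 289.05) = 0.01607 mol
n(H2O2) = (2/1) × 0.01607 = 0.03214 mol
m(H2O2) = 0.03214 × 34.01 = 1.093 g
%H2O2 = 1.093 / 3.24 × 100 = 33.73%

33.7 %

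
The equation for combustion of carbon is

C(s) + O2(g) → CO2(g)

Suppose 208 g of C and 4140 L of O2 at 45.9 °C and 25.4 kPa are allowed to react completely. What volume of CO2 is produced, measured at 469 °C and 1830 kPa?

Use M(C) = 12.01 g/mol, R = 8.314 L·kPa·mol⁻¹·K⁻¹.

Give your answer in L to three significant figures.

n(C) = 208 / 12.01 = 17.32 mol
n(O2) = PV/RT = (25.4 × 4140) / (8.314 × 319.05) = 39.64 mol
For 17.32 mol C, stoichiometry requires (1/1) × 17.32 = 17.32 mol O2; 39.64 mol is available, so C is limiting.
n(CO2) = (1/1) × 17.32 = 17.32 mol
V(CO2) = nRT/P = 17.32 × 8.314 × 742.15 / 1830 = 58.40 L

58.4 L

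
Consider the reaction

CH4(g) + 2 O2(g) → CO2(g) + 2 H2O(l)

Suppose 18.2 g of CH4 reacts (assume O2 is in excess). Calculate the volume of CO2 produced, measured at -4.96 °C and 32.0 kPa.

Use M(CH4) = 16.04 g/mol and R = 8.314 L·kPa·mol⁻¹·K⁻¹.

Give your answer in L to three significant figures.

n(CH4) = 18.20 / 16.04 = 1.135 mol
n(CO2) = (1/1) × 1.135 = 1.135 mol
V = nRT/P = 1.135 × 8.314 × 268.19 / 32.0 = 79.09 L

79.1 L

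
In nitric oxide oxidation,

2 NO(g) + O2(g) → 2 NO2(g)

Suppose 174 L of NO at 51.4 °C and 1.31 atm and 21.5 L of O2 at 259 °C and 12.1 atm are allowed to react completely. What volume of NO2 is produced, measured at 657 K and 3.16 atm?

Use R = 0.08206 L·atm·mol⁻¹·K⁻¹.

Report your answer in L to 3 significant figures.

n(NO) = PV/RT = (1.31 × 174) / (0.08206 × 324.55) = 8.559 mol
n(O2) = PV/RT = (12.1 × 21.5) / (0.08206 × 532.15) = 5.957 mol
For 8.559 mol NO, stoichiometry requires (1/2) × 8.559 = 4.279 mol O2; 5.957 mol is available, so NO is limiting.
n(NO2) = (2/2) × 8.559 = 8.559 mol
V(NO2) = nRT/P = 8.559 × 0.08206 × 657 / 3.16 = 146.0 L

146 L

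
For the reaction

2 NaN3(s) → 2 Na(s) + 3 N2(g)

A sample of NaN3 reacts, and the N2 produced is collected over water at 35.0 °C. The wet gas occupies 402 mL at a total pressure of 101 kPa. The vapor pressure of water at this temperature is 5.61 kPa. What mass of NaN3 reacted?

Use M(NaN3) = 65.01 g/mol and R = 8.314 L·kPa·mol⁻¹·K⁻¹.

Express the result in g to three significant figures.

0.649 g

P(N2) = 101 − 5.61 = 95.39 kPa
n(N2) = PV/RT = (95.39 × 0.4020) / (8.314 × 308.15) = 0.01497 mol
n(NaN3) = (2/3) × 0.01497 = 0.009980 mol
m(NaN3) = 0.009980 × 65.01 = 0.6488 g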